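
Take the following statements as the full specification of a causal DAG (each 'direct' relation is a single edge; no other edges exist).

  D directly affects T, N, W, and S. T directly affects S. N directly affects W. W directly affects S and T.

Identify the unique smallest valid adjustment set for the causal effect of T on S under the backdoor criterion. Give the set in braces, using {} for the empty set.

{D, W}

Variables eligible for adjustment (non-descendants of T, excluding T and S): {D, N, W}.
Backdoor paths from T to S:
  P1: T <- D -> N -> W -> S
  P2: T <- D -> W -> S
  P3: T <- D -> S
  P4: T <- W <- D -> S
  P5: T <- W <- N <- D -> S
  P6: T <- W -> S
The empty set is not sufficient: P1 (T <- D -> N -> W -> S) has no collider blocking it and no conditioned non-collider, so it is open.
Try {D, W}:
  P1: blocked at fork node D ∈ conditioning set.
  P2: blocked at fork node D ∈ conditioning set.
  P3: blocked at fork node D ∈ conditioning set.
  P4: blocked at chain node W ∈ conditioning set.
  P5: blocked at chain node W ∈ conditioning set.
  P6: blocked at fork node W ∈ conditioning set.
{D, W} contains no descendant of T and blocks every backdoor path.
Every element of {D, W} is needed (dropping D leaves P3 open; dropping W leaves P6 open), so no proper subset is valid.
Among all size-2 subsets of the eligible variables, only {D, W} blocks every backdoor path, so it is the unique smallest valid adjustment set.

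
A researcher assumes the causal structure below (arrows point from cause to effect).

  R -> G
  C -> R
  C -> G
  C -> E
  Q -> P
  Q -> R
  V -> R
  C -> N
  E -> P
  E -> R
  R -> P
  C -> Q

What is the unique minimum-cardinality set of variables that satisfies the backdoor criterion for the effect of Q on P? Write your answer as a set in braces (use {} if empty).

{C}

Variables eligible for adjustment (non-descendants of Q, excluding Q and P): {C, E, N, V}.
Backdoor paths from Q to P:
  P1: Q <- C -> E -> R -> P
  P2: Q <- C -> E -> P
  P3: Q <- C -> R <- E -> P
  P4: Q <- C -> R -> P
  P5: Q <- C -> G <- R <- E -> P
  P6: Q <- C -> G <- R -> P
The empty set is not sufficient: P1 (Q <- C -> E -> R -> P) has no collider blocking it and no conditioned non-collider, so it is open.
Try {C}:
  P1: blocked at fork node C ∈ conditioning set.
  P2: blocked at fork node C ∈ conditioning set.
  P3: blocked at fork node C ∈ conditioning set.
  P4: blocked at fork node C ∈ conditioning set.
  P5: blocked at fork node C ∈ conditioning set.
  P6: blocked at fork node C ∈ conditioning set.
{C} contains no descendant of Q and blocks every backdoor path.
No other singleton works — e.g. {V} leaves P1 open — so {C} is the unique smallest valid adjustment set.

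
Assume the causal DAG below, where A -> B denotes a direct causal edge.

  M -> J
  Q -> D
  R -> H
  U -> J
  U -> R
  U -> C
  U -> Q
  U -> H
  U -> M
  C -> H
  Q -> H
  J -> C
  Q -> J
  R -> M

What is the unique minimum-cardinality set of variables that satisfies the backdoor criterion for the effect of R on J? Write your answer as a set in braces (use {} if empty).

{U}

Variables eligible for adjustment (non-descendants of R, excluding R and J): {D, Q, U}.
Backdoor paths from R to J:
  P1: R <- U -> M -> J
  P2: R <- U -> Q -> J
  P3: R <- U -> Q -> H <- C <- J
  P4: R <- U -> J
  P5: R <- U -> C <- J
  P6: R <- U -> C -> H <- Q -> J
  P7: R <- U -> H <- Q -> J
  P8: R <- U -> H <- C <- J
The empty set is not sufficient: P1 (R <- U -> M -> J) has no collider blocking it and no conditioned non-collider, so it is open.
Try {U}:
  P1: blocked at fork node U ∈ conditioning set.
  P2: blocked at fork node U ∈ conditioning set.
  P3: blocked at fork node U ∈ conditioning set.
  P4: blocked at fork node U ∈ conditioning set.
  P5: blocked at fork node U ∈ conditioning set.
  P6: blocked at fork node U ∈ conditioning set.
  P7: blocked at fork node U ∈ conditioning set.
  P8: blocked at fork node U ∈ conditioning set.
{U} contains no descendant of R and blocks every backdoor path.
No other singleton works — e.g. {Q} leaves P1 open — so {U} is the unique smallest valid adjustment set.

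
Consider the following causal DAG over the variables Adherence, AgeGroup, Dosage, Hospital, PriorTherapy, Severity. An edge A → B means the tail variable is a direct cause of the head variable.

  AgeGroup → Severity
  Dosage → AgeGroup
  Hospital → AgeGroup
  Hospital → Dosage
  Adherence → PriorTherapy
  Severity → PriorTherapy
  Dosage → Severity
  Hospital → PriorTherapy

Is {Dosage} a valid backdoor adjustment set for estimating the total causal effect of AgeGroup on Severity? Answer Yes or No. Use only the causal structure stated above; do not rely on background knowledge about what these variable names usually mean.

Backdoor paths from AgeGroup to Severity (paths whose first edge points into AgeGroup):
  P1: AgeGroup <- Hospital -> Dosage -> Severity
  P2: AgeGroup <- Hospital -> PriorTherapy <- Severity
  P3: AgeGroup <- Dosage <- Hospital -> PriorTherapy <- Severity
  P4: AgeGroup <- Dosage -> Severity
Condition 1 (no descendant of AgeGroup in the set): holds — descendants of AgeGroup are {PriorTherapy, Severity}; none are in {Dosage}.
Condition 2 (every backdoor path blocked by {Dosage}):
  P1: blocked at chain node Dosage ∈ conditioning set.
  P2: blocked at collider PriorTherapy (neither it nor any descendant is in the conditioning set).
  P3: blocked at chain node Dosage ∈ conditioning set.
  P4: blocked at fork node Dosage ∈ conditioning set.
{Dosage} satisfies the backdoor criterion.

Yes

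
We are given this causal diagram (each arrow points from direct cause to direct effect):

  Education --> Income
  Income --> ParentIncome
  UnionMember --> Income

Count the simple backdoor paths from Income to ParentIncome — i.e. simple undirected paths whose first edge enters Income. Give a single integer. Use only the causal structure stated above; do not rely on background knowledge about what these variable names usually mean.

A backdoor path from Income to ParentIncome is any simple undirected path whose first edge points into Income (i.e. leaves Income via a parent).
Parents of Income: {Education, UnionMember}.
No simple path from any parent of Income reaches ParentIncome without revisiting Income, so there are no backdoor paths.

0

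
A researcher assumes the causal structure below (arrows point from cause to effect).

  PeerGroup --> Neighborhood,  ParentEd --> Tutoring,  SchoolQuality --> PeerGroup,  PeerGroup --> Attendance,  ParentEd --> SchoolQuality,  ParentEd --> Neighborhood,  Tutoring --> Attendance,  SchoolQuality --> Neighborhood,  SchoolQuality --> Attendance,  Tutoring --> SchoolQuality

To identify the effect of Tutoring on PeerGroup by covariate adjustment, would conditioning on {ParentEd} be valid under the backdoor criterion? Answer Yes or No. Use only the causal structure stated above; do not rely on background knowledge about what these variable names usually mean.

Yes

Backdoor paths from Tutoring to PeerGroup (paths whose first edge points into Tutoring):
  P1: Tutoring <- ParentEd -> SchoolQuality -> PeerGroup
  P2: Tutoring <- ParentEd -> SchoolQuality -> Neighborhood <- PeerGroup
  P3: Tutoring <- ParentEd -> SchoolQuality -> Attendance <- PeerGroup
  P4: Tutoring <- ParentEd -> Neighborhood <- SchoolQuality -> PeerGroup
  P5: Tutoring <- ParentEd -> Neighborhood <- SchoolQuality -> Attendance <- PeerGroup
  P6: Tutoring <- ParentEd -> Neighborhood <- PeerGroup
Condition 1 (no descendant of Tutoring in the set): holds — descendants of Tutoring are {Attendance, Neighborhood, PeerGroup, SchoolQuality}; none are in {ParentEd}.
Condition 2 (every backdoor path blocked by {ParentEd}):
  P1: blocked at fork node ParentEd ∈ conditioning set.
  P2: blocked at fork node ParentEd ∈ conditioning set.
  P3: blocked at fork node ParentEd ∈ conditioning set.
  P4: blocked at fork node ParentEd ∈ conditioning set.
  P5: blocked at fork node ParentEd ∈ conditioning set.
  P6: blocked at fork node ParentEd ∈ conditioning set.
{ParentEd} satisfies the backdoor criterion.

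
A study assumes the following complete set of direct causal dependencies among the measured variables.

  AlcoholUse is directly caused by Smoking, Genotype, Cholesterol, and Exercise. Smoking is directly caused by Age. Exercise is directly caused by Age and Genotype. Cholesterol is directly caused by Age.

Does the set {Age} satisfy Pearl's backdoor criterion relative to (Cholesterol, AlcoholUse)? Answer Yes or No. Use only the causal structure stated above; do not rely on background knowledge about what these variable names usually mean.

Backdoor paths from Cholesterol to AlcoholUse (paths whose first edge points into Cholesterol):
  P1: Cholesterol <- Age -> Exercise <- Genotype -> AlcoholUse
  P2: Cholesterol <- Age -> Exercise -> AlcoholUse
  P3: Cholesterol <- Age -> Smoking -> AlcoholUse
Condition 1 (no descendant of Cholesterol in the set): holds — descendants of Cholesterol are {AlcoholUse}; none are in {Age}.
Condition 2 (every backdoor path blocked by {Age}):
  P1: blocked at fork node Age ∈ conditioning set.
  P2: blocked at fork node Age ∈ conditioning set.
  P3: blocked at fork node Age ∈ conditioning set.
{Age} satisfies the backdoor criterion.

Yes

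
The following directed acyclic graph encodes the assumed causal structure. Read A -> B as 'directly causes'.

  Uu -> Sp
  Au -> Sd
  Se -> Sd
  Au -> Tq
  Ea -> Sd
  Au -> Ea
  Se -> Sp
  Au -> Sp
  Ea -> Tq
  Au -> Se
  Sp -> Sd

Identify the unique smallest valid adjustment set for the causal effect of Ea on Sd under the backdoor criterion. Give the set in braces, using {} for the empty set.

Variables eligible for adjustment (non-descendants of Ea, excluding Ea and Sd): {Au, Se, Sp, Uu}.
Backdoor paths from Ea to Sd:
  P1: Ea <- Au -> Se -> Sp -> Sd
  P2: Ea <- Au -> Se -> Sd
  P3: Ea <- Au -> Sp <- Se -> Sd
  P4: Ea <- Au -> Sp -> Sd
  P5: Ea <- Au -> Sd
The empty set is not sufficient: P1 (Ea <- Au -> Se -> Sp -> Sd) has no collider blocking it and no conditioned non-collider, so it is open.
Try {Au}:
  P1: blocked at fork node Au ∈ conditioning set.
  P2: blocked at fork node Au ∈ conditioning set.
  P3: blocked at fork node Au ∈ conditioning set.
  P4: blocked at fork node Au ∈ conditioning set.
  P5: blocked at fork node Au ∈ conditioning set.
{Au} contains no descendant of Ea and blocks every backdoor path.
No other singleton works — e.g. {Uu} leaves P1 open — so {Au} is the unique smallest valid adjustment set.

{Au}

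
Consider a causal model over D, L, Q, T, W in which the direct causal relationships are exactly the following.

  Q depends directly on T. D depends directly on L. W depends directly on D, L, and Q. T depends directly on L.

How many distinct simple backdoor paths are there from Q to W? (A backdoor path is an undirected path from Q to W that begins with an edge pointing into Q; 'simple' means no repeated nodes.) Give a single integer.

2

A backdoor path from Q to W is any simple undirected path whose first edge points into Q (i.e. leaves Q via a parent).
Parents of Q: {T}.
Enumerating:
  P1: Q <- T <- L -> D -> W
  P2: Q <- T <- L -> W
That exhausts the simple backdoor paths. Count: 2.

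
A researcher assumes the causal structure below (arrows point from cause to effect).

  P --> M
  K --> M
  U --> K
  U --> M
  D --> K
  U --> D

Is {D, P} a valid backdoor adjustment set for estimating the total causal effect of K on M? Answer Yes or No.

No

Backdoor paths from K to M (paths whose first edge points into K):
  P1: K <- U -> M
  P2: K <- D <- U -> M
Condition 1 (no descendant of K in the set): holds — descendants of K are {M}; none are in {D, P}.
Condition 2 (every backdoor path blocked by {D, P}):
  P1: open — no interior node is in the conditioning set.
  P2: blocked at chain node D ∈ conditioning set.
{D, P} does not satisfy the backdoor criterion.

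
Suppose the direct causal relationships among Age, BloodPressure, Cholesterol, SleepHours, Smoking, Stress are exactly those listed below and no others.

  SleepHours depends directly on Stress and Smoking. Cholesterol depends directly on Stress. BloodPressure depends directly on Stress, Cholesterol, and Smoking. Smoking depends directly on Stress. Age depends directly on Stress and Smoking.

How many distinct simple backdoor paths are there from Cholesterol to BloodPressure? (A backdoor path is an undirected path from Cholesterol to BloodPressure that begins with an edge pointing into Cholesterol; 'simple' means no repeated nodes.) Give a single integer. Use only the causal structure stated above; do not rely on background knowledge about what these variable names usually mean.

A backdoor path from Cholesterol to BloodPressure is any simple undirected path whose first edge points into Cholesterol (i.e. leaves Cholesterol via a parent).
Parents of Cholesterol: {Stress}.
Enumerating:
  P1: Cholesterol <- Stress -> Smoking -> BloodPressure
  P2: Cholesterol <- Stress -> BloodPressure
  P3: Cholesterol <- Stress -> Age <- Smoking -> BloodPressure
  P4: Cholesterol <- Stress -> SleepHours <- Smoking -> BloodPressure
That exhausts the simple backdoor paths. Count: 4.

4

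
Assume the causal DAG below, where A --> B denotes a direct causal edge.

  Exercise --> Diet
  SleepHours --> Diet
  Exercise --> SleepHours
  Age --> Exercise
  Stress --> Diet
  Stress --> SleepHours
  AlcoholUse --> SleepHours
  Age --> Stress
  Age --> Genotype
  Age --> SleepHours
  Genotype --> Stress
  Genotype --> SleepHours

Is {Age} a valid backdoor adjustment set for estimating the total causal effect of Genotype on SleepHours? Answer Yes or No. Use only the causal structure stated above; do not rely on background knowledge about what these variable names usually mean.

Backdoor paths from Genotype to SleepHours (paths whose first edge points into Genotype):
  P1: Genotype <- Age -> Exercise -> SleepHours
  P2: Genotype <- Age -> Exercise -> Diet <- Stress -> SleepHours
  P3: Genotype <- Age -> Exercise -> Diet <- SleepHours
  P4: Genotype <- Age -> Stress -> SleepHours
  P5: Genotype <- Age -> Stress -> Diet <- Exercise -> SleepHours
  P6: Genotype <- Age -> Stress -> Diet <- SleepHours
  P7: Genotype <- Age -> SleepHours
Condition 1 (no descendant of Genotype in the set): holds — descendants of Genotype are {Diet, SleepHours, Stress}; none are in {Age}.
Condition 2 (every backdoor path blocked by {Age}):
  P1: blocked at fork node Age ∈ conditioning set.
  P2: blocked at fork node Age ∈ conditioning set.
  P3: blocked at fork node Age ∈ conditioning set.
  P4: blocked at fork node Age ∈ conditioning set.
  P5: blocked at fork node Age ∈ conditioning set.
  P6: blocked at fork node Age ∈ conditioning set.
  P7: blocked at fork node Age ∈ conditioning set.
{Age} satisfies the backdoor criterion.

Yes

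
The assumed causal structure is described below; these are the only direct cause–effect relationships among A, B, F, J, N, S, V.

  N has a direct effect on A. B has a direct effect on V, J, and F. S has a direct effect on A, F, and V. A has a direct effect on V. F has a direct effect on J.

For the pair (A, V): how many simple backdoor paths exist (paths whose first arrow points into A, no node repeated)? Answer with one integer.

3

A backdoor path from A to V is any simple undirected path whose first edge points into A (i.e. leaves A via a parent).
Parents of A: {N, S}.
Enumerating:
  P1: A <- S -> F <- B -> V
  P2: A <- S -> F -> J <- B -> V
  P3: A <- S -> V
That exhausts the simple backdoor paths. Count: 3.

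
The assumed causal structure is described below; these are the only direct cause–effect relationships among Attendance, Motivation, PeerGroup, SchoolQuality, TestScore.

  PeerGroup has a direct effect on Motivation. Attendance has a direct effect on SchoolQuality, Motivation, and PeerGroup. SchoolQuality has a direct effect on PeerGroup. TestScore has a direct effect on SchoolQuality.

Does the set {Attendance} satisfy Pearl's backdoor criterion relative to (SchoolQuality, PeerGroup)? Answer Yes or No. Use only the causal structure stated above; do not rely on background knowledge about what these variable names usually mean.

Yes

Backdoor paths from SchoolQuality to PeerGroup (paths whose first edge points into SchoolQuality):
  P1: SchoolQuality <- Attendance -> PeerGroup
  P2: SchoolQuality <- Attendance -> Motivation <- PeerGroup
Condition 1 (no descendant of SchoolQuality in the set): holds — descendants of SchoolQuality are {Motivation, PeerGroup}; none are in {Attendance}.
Condition 2 (every backdoor path blocked by {Attendance}):
  P1: blocked at fork node Attendance ∈ conditioning set.
  P2: blocked at fork node Attendance ∈ conditioning set.
{Attendance} satisfies the backdoor criterion.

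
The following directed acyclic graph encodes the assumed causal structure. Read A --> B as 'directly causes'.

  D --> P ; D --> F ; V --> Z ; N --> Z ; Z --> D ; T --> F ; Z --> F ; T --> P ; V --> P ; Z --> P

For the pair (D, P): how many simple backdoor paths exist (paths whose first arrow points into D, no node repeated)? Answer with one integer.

A backdoor path from D to P is any simple undirected path whose first edge points into D (i.e. leaves D via a parent).
Parents of D: {Z}.
Enumerating:
  P1: D <- Z <- V -> P
  P2: D <- Z -> P
  P3: D <- Z -> F <- T -> P
That exhausts the simple backdoor paths. Count: 3.

3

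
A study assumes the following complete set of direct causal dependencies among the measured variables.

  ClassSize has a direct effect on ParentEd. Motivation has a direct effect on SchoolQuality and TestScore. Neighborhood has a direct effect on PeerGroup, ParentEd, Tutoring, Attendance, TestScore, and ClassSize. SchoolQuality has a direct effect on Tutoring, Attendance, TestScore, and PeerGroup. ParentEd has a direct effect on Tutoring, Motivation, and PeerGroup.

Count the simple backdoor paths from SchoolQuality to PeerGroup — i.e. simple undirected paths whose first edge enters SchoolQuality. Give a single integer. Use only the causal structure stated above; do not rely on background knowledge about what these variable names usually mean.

A backdoor path from SchoolQuality to PeerGroup is any simple undirected path whose first edge points into SchoolQuality (i.e. leaves SchoolQuality via a parent).
Parents of SchoolQuality: {Motivation}.
Enumerating:
  P1: SchoolQuality <- Motivation <- ParentEd <- Neighborhood -> PeerGroup
  P2: SchoolQuality <- Motivation <- ParentEd <- ClassSize <- Neighborhood -> PeerGroup
  P3: SchoolQuality <- Motivation <- ParentEd -> Tutoring <- Neighborhood -> PeerGroup
  P4: SchoolQuality <- Motivation <- ParentEd -> PeerGroup
  P5: SchoolQuality <- Motivation -> TestScore <- Neighborhood -> ClassSize -> ParentEd -> PeerGroup
  P6: SchoolQuality <- Motivation -> TestScore <- Neighborhood -> ParentEd -> PeerGroup
  P7: SchoolQuality <- Motivation -> TestScore <- Neighborhood -> Tutoring <- ParentEd -> PeerGroup
  P8: SchoolQuality <- Motivation -> TestScore <- Neighborhood -> PeerGroup
That exhausts the simple backdoor paths. Count: 8.

8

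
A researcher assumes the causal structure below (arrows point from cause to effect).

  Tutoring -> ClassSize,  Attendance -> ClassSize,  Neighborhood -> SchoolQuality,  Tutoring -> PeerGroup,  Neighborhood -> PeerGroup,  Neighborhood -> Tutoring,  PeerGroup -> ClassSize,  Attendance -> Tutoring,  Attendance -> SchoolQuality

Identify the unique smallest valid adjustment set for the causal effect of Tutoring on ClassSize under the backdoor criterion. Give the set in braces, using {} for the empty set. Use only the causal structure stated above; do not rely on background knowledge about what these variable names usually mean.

Variables eligible for adjustment (non-descendants of Tutoring, excluding Tutoring and ClassSize): {Attendance, Neighborhood, SchoolQuality}.
Backdoor paths from Tutoring to ClassSize:
  P1: Tutoring <- Attendance -> SchoolQuality <- Neighborhood -> PeerGroup -> ClassSize
  P2: Tutoring <- Attendance -> ClassSize
  P3: Tutoring <- Neighborhood -> PeerGroup -> ClassSize
  P4: Tutoring <- Neighborhood -> SchoolQuality <- Attendance -> ClassSize
The empty set is not sufficient: P2 (Tutoring <- Attendance -> ClassSize) has no collider blocking it and no conditioned non-collider, so it is open.
Try {Attendance, Neighborhood}:
  P1: blocked at fork node Attendance ∈ conditioning set.
  P2: blocked at fork node Attendance ∈ conditioning set.
  P3: blocked at fork node Neighborhood ∈ conditioning set.
  P4: blocked at fork node Neighborhood ∈ conditioning set.
{Attendance, Neighborhood} contains no descendant of Tutoring and blocks every backdoor path.
Every element of {Attendance, Neighborhood} is needed (dropping Attendance leaves P2 open; dropping Neighborhood leaves P3 open), so no proper subset is valid.
Among all size-2 subsets of the eligible variables, only {Attendance, Neighborhood} blocks every backdoor path, so it is the unique smallest valid adjustment set.

{Attendance, Neighborhood}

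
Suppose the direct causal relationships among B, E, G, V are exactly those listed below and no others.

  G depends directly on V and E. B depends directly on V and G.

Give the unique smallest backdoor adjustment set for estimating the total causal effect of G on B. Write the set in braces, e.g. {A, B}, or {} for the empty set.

{V}

Variables eligible for adjustment (non-descendants of G, excluding G and B): {E, V}.
Backdoor paths from G to B:
  P1: G <- V -> B
The empty set is not sufficient: P1 (G <- V -> B) has no collider blocking it and no conditioned non-collider, so it is open.
Try {V}:
  P1: blocked at fork node V ∈ conditioning set.
{V} contains no descendant of G and blocks every backdoor path.
No other singleton works — e.g. {E} leaves P1 open — so {V} is the unique smallest valid adjustment set.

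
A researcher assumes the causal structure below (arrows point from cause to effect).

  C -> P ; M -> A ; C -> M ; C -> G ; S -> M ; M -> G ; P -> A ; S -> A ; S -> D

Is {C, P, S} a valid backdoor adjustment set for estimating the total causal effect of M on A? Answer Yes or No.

Backdoor paths from M to A (paths whose first edge points into M):
  P1: M <- C -> P -> A
  P2: M <- S -> A
Condition 1 (no descendant of M in the set): holds — descendants of M are {A, G}; none are in {C, P, S}.
Condition 2 (every backdoor path blocked by {C, P, S}):
  P1: blocked at fork node C ∈ conditioning set.
  P2: blocked at fork node S ∈ conditioning set.
{C, P, S} satisfies the backdoor criterion.

Yes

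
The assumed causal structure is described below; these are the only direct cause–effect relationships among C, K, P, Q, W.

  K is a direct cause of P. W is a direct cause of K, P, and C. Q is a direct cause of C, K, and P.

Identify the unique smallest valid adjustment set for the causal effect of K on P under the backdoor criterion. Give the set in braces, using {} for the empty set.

{Q, W}

Variables eligible for adjustment (non-descendants of K, excluding K and P): {C, Q, W}.
Backdoor paths from K to P:
  P1: K <- W -> C <- Q -> P
  P2: K <- W -> P
  P3: K <- Q -> C <- W -> P
  P4: K <- Q -> P
The empty set is not sufficient: P2 (K <- W -> P) has no collider blocking it and no conditioned non-collider, so it is open.
Try {Q, W}:
  P1: blocked at fork node W ∈ conditioning set.
  P2: blocked at fork node W ∈ conditioning set.
  P3: blocked at fork node Q ∈ conditioning set.
  P4: blocked at fork node Q ∈ conditioning set.
{Q, W} contains no descendant of K and blocks every backdoor path.
Every element of {Q, W} is needed (dropping Q leaves P4 open; dropping W leaves P2 open), so no proper subset is valid.
Among all size-2 subsets of the eligible variables, only {Q, W} blocks every backdoor path, so it is the unique smallest valid adjustment set.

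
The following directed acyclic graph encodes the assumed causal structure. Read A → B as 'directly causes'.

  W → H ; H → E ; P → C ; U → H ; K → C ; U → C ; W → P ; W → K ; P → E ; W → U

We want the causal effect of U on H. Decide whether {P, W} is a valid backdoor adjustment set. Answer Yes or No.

Backdoor paths from U to H (paths whose first edge points into U):
  P1: U <- W -> K -> C <- P -> E <- H
  P2: U <- W -> H
  P3: U <- W -> P -> E <- H
Condition 1 (no descendant of U in the set): holds — descendants of U are {C, E, H}; none are in {P, W}.
Condition 2 (every backdoor path blocked by {P, W}):
  P1: blocked at fork node W ∈ conditioning set.
  P2: blocked at fork node W ∈ conditioning set.
  P3: blocked at fork node W ∈ conditioning set.
{P, W} satisfies the backdoor criterion.

Yes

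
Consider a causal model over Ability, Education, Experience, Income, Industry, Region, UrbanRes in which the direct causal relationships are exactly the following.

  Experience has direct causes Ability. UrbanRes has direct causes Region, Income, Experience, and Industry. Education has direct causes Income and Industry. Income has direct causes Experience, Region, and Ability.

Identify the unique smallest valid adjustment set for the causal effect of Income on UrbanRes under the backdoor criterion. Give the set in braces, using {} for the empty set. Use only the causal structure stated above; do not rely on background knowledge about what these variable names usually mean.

Variables eligible for adjustment (non-descendants of Income, excluding Income and UrbanRes): {Ability, Experience, Industry, Region}.
Backdoor paths from Income to UrbanRes:
  P1: Income <- Ability -> Experience -> UrbanRes
  P2: Income <- Region -> UrbanRes
  P3: Income <- Experience -> UrbanRes
The empty set is not sufficient: P1 (Income <- Ability -> Experience -> UrbanRes) has no collider blocking it and no conditioned non-collider, so it is open.
Try {Experience, Region}:
  P1: blocked at chain node Experience ∈ conditioning set.
  P2: blocked at fork node Region ∈ conditioning set.
  P3: blocked at fork node Experience ∈ conditioning set.
{Experience, Region} contains no descendant of Income and blocks every backdoor path.
Every element of {Experience, Region} is needed (dropping Experience leaves P1 open; dropping Region leaves P2 open), so no proper subset is valid.
Among all size-2 subsets of the eligible variables, only {Experience, Region} blocks every backdoor path, so it is the unique smallest valid adjustment set.

{Experience, Region}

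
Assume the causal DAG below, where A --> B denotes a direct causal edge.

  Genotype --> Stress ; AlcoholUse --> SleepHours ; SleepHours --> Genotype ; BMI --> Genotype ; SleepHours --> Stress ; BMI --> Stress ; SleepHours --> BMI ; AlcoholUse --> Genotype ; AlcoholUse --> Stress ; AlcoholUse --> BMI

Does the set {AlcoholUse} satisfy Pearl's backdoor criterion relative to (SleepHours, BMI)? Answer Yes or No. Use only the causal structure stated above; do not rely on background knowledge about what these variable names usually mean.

Yes

Backdoor paths from SleepHours to BMI (paths whose first edge points into SleepHours):
  P1: SleepHours <- AlcoholUse -> BMI
  P2: SleepHours <- AlcoholUse -> Genotype <- BMI
  P3: SleepHours <- AlcoholUse -> Genotype -> Stress <- BMI
  P4: SleepHours <- AlcoholUse -> Stress <- BMI
  P5: SleepHours <- AlcoholUse -> Stress <- Genotype <- BMI
Condition 1 (no descendant of SleepHours in the set): holds — descendants of SleepHours are {BMI, Genotype, Stress}; none are in {AlcoholUse}.
Condition 2 (every backdoor path blocked by {AlcoholUse}):
  P1: blocked at fork node AlcoholUse ∈ conditioning set.
  P2: blocked at fork node AlcoholUse ∈ conditioning set.
  P3: blocked at fork node AlcoholUse ∈ conditioning set.
  P4: blocked at fork node AlcoholUse ∈ conditioning set.
  P5: blocked at fork node AlcoholUse ∈ conditioning set.
{AlcoholUse} satisfies the backdoor criterion.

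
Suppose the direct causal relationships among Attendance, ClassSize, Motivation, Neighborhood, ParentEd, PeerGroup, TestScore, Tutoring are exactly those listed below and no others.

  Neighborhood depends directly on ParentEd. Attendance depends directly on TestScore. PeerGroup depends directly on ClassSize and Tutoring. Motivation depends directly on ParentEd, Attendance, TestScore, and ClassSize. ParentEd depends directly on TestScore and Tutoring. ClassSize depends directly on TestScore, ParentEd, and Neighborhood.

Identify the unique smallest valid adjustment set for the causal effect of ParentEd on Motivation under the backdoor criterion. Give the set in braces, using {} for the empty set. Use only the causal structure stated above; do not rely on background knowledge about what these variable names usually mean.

Variables eligible for adjustment (non-descendants of ParentEd, excluding ParentEd and Motivation): {Attendance, TestScore, Tutoring}.
Backdoor paths from ParentEd to Motivation:
  P1: ParentEd <- TestScore -> Attendance -> Motivation
  P2: ParentEd <- TestScore -> ClassSize -> Motivation
  P3: ParentEd <- TestScore -> Motivation
  P4: ParentEd <- Tutoring -> PeerGroup <- ClassSize <- TestScore -> Attendance -> Motivation
  P5: ParentEd <- Tutoring -> PeerGroup <- ClassSize <- TestScore -> Motivation
  P6: ParentEd <- Tutoring -> PeerGroup <- ClassSize -> Motivation
The empty set is not sufficient: P1 (ParentEd <- TestScore -> Attendance -> Motivation) has no collider blocking it and no conditioned non-collider, so it is open.
Try {TestScore}:
  P1: blocked at fork node TestScore ∈ conditioning set.
  P2: blocked at fork node TestScore ∈ conditioning set.
  P3: blocked at fork node TestScore ∈ conditioning set.
  P4: blocked at collider PeerGroup (neither it nor any descendant is in the conditioning set).
  P5: blocked at collider PeerGroup (neither it nor any descendant is in the conditioning set).
  P6: blocked at collider PeerGroup (neither it nor any descendant is in the conditioning set).
{TestScore} contains no descendant of ParentEd and blocks every backdoor path.
No other singleton works — e.g. {Tutoring} leaves P1 open — so {TestScore} is the unique smallest valid adjustment set.

{TestScore}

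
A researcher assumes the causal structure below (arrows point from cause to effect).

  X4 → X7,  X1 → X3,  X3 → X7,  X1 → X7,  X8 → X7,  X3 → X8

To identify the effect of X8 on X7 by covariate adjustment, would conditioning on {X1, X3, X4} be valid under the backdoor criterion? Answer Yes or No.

Backdoor paths from X8 to X7 (paths whose first edge points into X8):
  P1: X8 <- X3 <- X1 -> X7
  P2: X8 <- X3 -> X7
Condition 1 (no descendant of X8 in the set): holds — descendants of X8 are {X7}; none are in {X1, X3, X4}.
Condition 2 (every backdoor path blocked by {X1, X3, X4}):
  P1: blocked at chain node X3 ∈ conditioning set.
  P2: blocked at fork node X3 ∈ conditioning set.
{X1, X3, X4} satisfies the backdoor criterion.

Yes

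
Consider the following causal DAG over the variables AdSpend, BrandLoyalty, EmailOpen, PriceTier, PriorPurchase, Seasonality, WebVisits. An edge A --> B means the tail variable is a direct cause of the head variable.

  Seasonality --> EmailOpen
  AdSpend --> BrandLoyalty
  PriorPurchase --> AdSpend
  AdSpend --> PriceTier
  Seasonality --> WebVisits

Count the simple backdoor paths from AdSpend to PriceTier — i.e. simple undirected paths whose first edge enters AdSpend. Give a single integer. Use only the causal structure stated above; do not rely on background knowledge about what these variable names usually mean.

0

A backdoor path from AdSpend to PriceTier is any simple undirected path whose first edge points into AdSpend (i.e. leaves AdSpend via a parent).
Parents of AdSpend: {PriorPurchase}.
No simple path from any parent of AdSpend reaches PriceTier without revisiting AdSpend, so there are no backdoor paths.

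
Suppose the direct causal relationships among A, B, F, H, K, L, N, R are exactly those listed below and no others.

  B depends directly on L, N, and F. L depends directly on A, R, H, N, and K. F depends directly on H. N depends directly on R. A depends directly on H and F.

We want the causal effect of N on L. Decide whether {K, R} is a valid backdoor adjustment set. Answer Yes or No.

Backdoor paths from N to L (paths whose first edge points into N):
  P1: N <- R -> L
Condition 1 (no descendant of N in the set): holds — descendants of N are {B, L}; none are in {K, R}.
Condition 2 (every backdoor path blocked by {K, R}):
  P1: blocked at fork node R ∈ conditioning set.
{K, R} satisfies the backdoor criterion.

Yes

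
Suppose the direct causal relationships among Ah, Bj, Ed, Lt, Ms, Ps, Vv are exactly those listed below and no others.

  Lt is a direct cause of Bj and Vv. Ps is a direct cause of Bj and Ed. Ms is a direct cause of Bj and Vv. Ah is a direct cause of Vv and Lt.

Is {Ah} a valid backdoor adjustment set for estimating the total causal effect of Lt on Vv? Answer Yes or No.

Yes

Backdoor paths from Lt to Vv (paths whose first edge points into Lt):
  P1: Lt <- Ah -> Vv
Condition 1 (no descendant of Lt in the set): holds — descendants of Lt are {Bj, Vv}; none are in {Ah}.
Condition 2 (every backdoor path blocked by {Ah}):
  P1: blocked at fork node Ah ∈ conditioning set.
{Ah} satisfies the backdoor criterion.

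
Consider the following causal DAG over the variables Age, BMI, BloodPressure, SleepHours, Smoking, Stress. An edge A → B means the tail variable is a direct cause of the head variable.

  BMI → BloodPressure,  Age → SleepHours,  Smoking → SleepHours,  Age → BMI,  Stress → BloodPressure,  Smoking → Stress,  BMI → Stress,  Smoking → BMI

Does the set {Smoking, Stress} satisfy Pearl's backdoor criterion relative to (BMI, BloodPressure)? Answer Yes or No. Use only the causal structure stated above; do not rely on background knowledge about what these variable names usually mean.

No

Backdoor paths from BMI to BloodPressure (paths whose first edge points into BMI):
  P1: BMI <- Smoking -> Stress -> BloodPressure
  P2: BMI <- Age -> SleepHours <- Smoking -> Stress -> BloodPressure
Condition 1 (no descendant of BMI in the set): FAILS — Stress is a descendant of BMI.
Condition 2 (every backdoor path blocked by {Smoking, Stress}):
  P1: blocked at fork node Smoking ∈ conditioning set.
  P2: blocked at collider SleepHours (neither it nor any descendant is in the conditioning set).
{Smoking, Stress} does not satisfy the backdoor criterion.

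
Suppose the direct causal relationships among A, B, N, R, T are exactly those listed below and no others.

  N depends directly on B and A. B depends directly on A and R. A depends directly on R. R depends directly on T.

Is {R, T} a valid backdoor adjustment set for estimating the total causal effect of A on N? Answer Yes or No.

Backdoor paths from A to N (paths whose first edge points into A):
  P1: A <- R -> B -> N
Condition 1 (no descendant of A in the set): holds — descendants of A are {B, N}; none are in {R, T}.
Condition 2 (every backdoor path blocked by {R, T}):
  P1: blocked at fork node R ∈ conditioning set.
{R, T} satisfies the backdoor criterion.

Yes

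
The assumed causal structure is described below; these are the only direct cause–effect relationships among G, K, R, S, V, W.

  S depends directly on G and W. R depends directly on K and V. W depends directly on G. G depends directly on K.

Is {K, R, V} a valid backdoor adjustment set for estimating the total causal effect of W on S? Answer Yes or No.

Backdoor paths from W to S (paths whose first edge points into W):
  P1: W <- G -> S
Condition 1 (no descendant of W in the set): holds — descendants of W are {S}; none are in {K, R, V}.
Condition 2 (every backdoor path blocked by {K, R, V}):
  P1: open — no interior node is in the conditioning set.
{K, R, V} does not satisfy the backdoor criterion.

No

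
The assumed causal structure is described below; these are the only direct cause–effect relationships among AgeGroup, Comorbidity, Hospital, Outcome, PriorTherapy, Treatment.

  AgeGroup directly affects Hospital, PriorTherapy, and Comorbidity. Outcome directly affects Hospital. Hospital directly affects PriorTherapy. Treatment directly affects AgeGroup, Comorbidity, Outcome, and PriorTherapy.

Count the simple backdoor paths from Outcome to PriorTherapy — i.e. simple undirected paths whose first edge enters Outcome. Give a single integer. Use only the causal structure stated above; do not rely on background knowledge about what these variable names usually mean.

5

A backdoor path from Outcome to PriorTherapy is any simple undirected path whose first edge points into Outcome (i.e. leaves Outcome via a parent).
Parents of Outcome: {Treatment}.
Enumerating:
  P1: Outcome <- Treatment -> AgeGroup -> Hospital -> PriorTherapy
  P2: Outcome <- Treatment -> AgeGroup -> PriorTherapy
  P3: Outcome <- Treatment -> Comorbidity <- AgeGroup -> Hospital -> PriorTherapy
  P4: Outcome <- Treatment -> Comorbidity <- AgeGroup -> PriorTherapy
  P5: Outcome <- Treatment -> PriorTherapy
That exhausts the simple backdoor paths. Count: 5.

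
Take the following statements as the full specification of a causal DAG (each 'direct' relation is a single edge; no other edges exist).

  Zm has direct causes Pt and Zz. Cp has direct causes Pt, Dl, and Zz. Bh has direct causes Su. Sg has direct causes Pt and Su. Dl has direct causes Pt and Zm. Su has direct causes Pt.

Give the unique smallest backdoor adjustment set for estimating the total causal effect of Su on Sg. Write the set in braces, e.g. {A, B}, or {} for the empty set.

Variables eligible for adjustment (non-descendants of Su, excluding Su and Sg): {Cp, Dl, Pt, Zm, Zz}.
Backdoor paths from Su to Sg:
  P1: Su <- Pt -> Sg
The empty set is not sufficient: P1 (Su <- Pt -> Sg) has no collider blocking it and no conditioned non-collider, so it is open.
Try {Pt}:
  P1: blocked at fork node Pt ∈ conditioning set.
{Pt} contains no descendant of Su and blocks every backdoor path.
No other singleton works — e.g. {Zz} leaves P1 open — so {Pt} is the unique smallest valid adjustment set.

{Pt}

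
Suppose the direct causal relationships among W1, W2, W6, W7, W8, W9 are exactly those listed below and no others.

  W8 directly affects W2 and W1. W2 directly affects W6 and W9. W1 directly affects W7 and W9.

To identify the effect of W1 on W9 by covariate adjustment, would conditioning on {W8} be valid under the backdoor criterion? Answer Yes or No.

Backdoor paths from W1 to W9 (paths whose first edge points into W1):
  P1: W1 <- W8 -> W2 -> W9
Condition 1 (no descendant of W1 in the set): holds — descendants of W1 are {W7, W9}; none are in {W8}.
Condition 2 (every backdoor path blocked by {W8}):
  P1: blocked at fork node W8 ∈ conditioning set.
{W8} satisfies the backdoor criterion.

Yes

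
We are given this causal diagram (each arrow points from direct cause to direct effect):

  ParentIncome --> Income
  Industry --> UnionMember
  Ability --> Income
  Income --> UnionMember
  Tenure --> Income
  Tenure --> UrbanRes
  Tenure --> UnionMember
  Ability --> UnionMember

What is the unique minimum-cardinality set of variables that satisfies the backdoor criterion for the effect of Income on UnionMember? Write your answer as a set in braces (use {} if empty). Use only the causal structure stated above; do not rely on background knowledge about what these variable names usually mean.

{Ability, Tenure}

Variables eligible for adjustment (non-descendants of Income, excluding Income and UnionMember): {Ability, Industry, ParentIncome, Tenure, UrbanRes}.
Backdoor paths from Income to UnionMember:
  P1: Income <- Tenure -> UnionMember
  P2: Income <- Ability -> UnionMember
The empty set is not sufficient: P1 (Income <- Tenure -> UnionMember) has no collider blocking it and no conditioned non-collider, so it is open.
Try {Ability, Tenure}:
  P1: blocked at fork node Tenure ∈ conditioning set.
  P2: blocked at fork node Ability ∈ conditioning set.
{Ability, Tenure} contains no descendant of Income and blocks every backdoor path.
Every element of {Ability, Tenure} is needed (dropping Ability leaves P2 open; dropping Tenure leaves P1 open), so no proper subset is valid.
Among all size-2 subsets of the eligible variables, only {Ability, Tenure} blocks every backdoor path, so it is the unique smallest valid adjustment set.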